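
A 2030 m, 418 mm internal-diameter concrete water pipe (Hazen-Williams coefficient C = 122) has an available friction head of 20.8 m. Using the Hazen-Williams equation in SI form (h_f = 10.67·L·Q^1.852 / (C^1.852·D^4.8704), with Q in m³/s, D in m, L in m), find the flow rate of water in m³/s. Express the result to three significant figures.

Q ≈ 0.289 m³/s

Rearranging: Q = [h_f·C^1.852·D^4.8704 / (10.67·L)]^(1/1.852)
Q = [20.8·122^1.852·0.418^4.8704 / (10.67·2030)]^0.540 = 0.2889 m³/s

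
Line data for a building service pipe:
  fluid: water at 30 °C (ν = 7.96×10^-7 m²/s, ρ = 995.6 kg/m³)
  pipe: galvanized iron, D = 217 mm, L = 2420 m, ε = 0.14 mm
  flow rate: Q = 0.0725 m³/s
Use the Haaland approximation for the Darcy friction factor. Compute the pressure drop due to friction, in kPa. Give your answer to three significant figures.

Δp ≈ 393 kPa

V = 4Q/(πD²) = 4·0.0725/(π·0.217²) = 1.960 m/s
Re = VD/ν = 1.960·0.217/7.96×10^-7 = 5.34×10^5 → turbulent
ε/D = 0.14/217 = 6.45×10^-4
Haaland: f = 0.01840
h_f = f(L/D)V²/(2g) = 0.01840·(2420/0.217)·1.960²/(2·9.81) = 40.19 m
Δp = ρg·h_f = 995.6·9.81·40.19 = 392.5 kPa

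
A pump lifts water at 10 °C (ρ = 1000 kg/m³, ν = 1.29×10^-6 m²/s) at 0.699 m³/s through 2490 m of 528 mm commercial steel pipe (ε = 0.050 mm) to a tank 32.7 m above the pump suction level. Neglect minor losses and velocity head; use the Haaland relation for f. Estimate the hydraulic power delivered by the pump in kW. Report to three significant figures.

P_hyd ≈ 442 kW

V = 4Q/(πD²) = 3.192 m/s; Re = 1.31×10^6; ε/D = 9.47×10^-5; f = 0.01298
h_f = f(L/D)V²/2g = 31.79 m
Total head H = z + h_f = 32.7 + 31.79 = 64.49 m
P_hyd = ρgQH = 1000·9.81·0.699·64.49 = 442.2 kW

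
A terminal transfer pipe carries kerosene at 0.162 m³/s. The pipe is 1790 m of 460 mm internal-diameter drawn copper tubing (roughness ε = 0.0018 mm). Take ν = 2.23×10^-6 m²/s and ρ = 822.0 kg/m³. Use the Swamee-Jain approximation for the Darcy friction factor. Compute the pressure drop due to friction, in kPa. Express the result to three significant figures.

Δp ≈ 23.6 kPa

V = 4Q/(πD²) = 4·0.162/(π·0.460²) = 0.9748 m/s
Re = VD/ν = 0.9748·0.460/2.23×10^-6 = 2.01×10^5 → turbulent
ε/D = 0.0018/460 = 3.91×10^-6
Swamee-Jain: f = 0.01555
h_f = f(L/D)V²/(2g) = 0.01555·(1790/0.460)·0.9748²/(2·9.81) = 2.931 m
Δp = ρg·h_f = 822.0·9.81·2.931 = 23.63 kPa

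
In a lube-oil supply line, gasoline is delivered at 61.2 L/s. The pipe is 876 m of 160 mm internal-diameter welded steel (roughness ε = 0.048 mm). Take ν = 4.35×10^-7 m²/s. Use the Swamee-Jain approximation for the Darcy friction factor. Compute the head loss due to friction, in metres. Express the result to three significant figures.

h_f ≈ 40.5 m

V = 4Q/(πD²) = 4·0.0612/(π·0.160²) = 3.044 m/s
Re = VD/ν = 3.044·0.160/4.35×10^-7 = 1.12×10^6 → turbulent
ε/D = 0.048/160 = 3.00×10^-4
Swamee-Jain: f = 0.01568
h_f = f(L/D)V²/(2g) = 0.01568·(876/0.160)·3.044²/(2·9.81) = 40.55 m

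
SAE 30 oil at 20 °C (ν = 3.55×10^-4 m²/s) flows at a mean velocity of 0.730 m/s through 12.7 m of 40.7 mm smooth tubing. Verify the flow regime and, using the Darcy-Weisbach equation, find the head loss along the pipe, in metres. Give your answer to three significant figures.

h_f ≈ 6.48 m

Re = VD/ν = 0.730·0.04070/3.55×10^-4 = 83.7 → laminar (Re < 2300)
f = 64/Re = 0.7647
h_f = f(L/D)V²/(2g) = 0.7647·(12.7/0.04070)·0.730²/(2·9.81) = 6.481 m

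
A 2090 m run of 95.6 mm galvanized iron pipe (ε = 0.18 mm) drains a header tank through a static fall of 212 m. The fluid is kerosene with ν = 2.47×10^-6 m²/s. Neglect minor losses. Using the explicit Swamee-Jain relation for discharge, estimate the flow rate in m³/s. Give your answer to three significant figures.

Swamee-Jain (Type II): Q = -0.965·√(gD⁵h_f/L)·ln[ε/(3.7D) + √(3.17ν²L/(gD³h_f))]
√(gD⁵h_f/L) = √(9.81·0.0956⁵·212/2090) = 0.002819
ε/(3.7D) = 5.09×10^-4; √(3.17ν²L/(gD³h_f)) = 1.49×10^-4
Q = -0.965·0.002819·ln(6.580×10^-4) = 0.01993 m³/s
Check: V = 2.78 m/s, Re = 1.07×10^5, f = 0.02491, h_f = 214 m ≈ 212 m ✓

Q ≈ 0.0199 m³/s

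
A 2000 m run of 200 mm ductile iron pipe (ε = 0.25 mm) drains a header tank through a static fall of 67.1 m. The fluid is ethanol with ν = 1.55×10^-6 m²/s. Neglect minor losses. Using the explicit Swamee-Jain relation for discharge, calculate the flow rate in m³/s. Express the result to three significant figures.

Swamee-Jain (Type II): Q = -0.965·√(gD⁵h_f/L)·ln[ε/(3.7D) + √(3.17ν²L/(gD³h_f))]
√(gD⁵h_f/L) = √(9.81·0.200⁵·67.1/2000) = 0.01026
ε/(3.7D) = 3.38×10^-4; √(3.17ν²L/(gD³h_f)) = 5.38×10^-5
Q = -0.965·0.01026·ln(3.916×10^-4) = 0.07769 m³/s
Check: V = 2.47 m/s, Re = 3.19×10^5, f = 0.02168, h_f = 67.6 m ≈ 67.1 m ✓

Q ≈ 0.0777 m³/s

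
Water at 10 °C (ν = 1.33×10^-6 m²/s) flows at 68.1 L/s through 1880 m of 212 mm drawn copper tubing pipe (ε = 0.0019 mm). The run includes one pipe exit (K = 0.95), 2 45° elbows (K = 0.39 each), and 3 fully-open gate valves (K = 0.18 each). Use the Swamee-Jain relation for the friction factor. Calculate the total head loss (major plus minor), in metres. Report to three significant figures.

H_L ≈ 24.7 m

V = 4Q/(πD²) = 1.929 m/s; V²/2g = 0.1897 m
Re = 3.08×10^5, ε/D = 8.96×10^-6 → f = 0.01441 (Swamee-Jain)
Major: h_f = f(L/D)·V²/2g = 0.01441·8868·0.1897 = 24.25 m
Minor: ΣK = 2.27; h_m = ΣK·V²/2g = 0.4306 m
Total H_L = 24.25 + 0.4306 = 24.68 m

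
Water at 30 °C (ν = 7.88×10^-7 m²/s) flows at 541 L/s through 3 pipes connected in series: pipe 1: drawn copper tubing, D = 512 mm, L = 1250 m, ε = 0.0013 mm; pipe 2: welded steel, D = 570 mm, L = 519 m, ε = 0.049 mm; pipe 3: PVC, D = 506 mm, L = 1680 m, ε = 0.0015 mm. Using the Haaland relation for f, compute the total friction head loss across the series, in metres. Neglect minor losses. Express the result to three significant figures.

H ≈ 24.9 m

Pipe 1: V = 2.628 m/s, Re = 1.71×10^6, ε/D = 2.54×10^-6, f = 0.01067, h_1 = f(L/D)V²/2g = 9.167 m
Pipe 2: V = 2.120 m/s, Re = 1.53×10^6, ε/D = 8.60×10^-5, f = 0.01269, h_2 = f(L/D)V²/2g = 2.646 m
Pipe 3: V = 2.690 m/s, Re = 1.73×10^6, ε/D = 2.96×10^-6, f = 0.01066, h_3 = f(L/D)V²/2g = 13.06 m
Series → Q common, losses add: H = Σh = 24.87 m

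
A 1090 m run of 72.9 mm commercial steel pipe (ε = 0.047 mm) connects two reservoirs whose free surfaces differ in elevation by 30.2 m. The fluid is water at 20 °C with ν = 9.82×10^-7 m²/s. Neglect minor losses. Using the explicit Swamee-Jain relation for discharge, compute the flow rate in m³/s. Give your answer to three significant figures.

Swamee-Jain (Type II): Q = -0.965·√(gD⁵h_f/L)·ln[ε/(3.7D) + √(3.17ν²L/(gD³h_f))]
√(gD⁵h_f/L) = √(9.81·0.0729⁵·30.2/1090) = 7.481×10^-4
ε/(3.7D) = 1.74×10^-4; √(3.17ν²L/(gD³h_f)) = 1.70×10^-4
Q = -0.965·7.481×10^-4·ln(3.446×10^-4) = 0.005756 m³/s
Check: V = 1.38 m/s, Re = 1.02×10^5, f = 0.02096, h_f = 30.4 m ≈ 30.2 m ✓

Q ≈ 0.00576 m³/s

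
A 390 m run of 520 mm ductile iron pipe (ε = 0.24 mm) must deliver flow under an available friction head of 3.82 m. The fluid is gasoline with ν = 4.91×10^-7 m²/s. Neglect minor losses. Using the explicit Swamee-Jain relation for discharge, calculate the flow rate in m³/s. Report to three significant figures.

Q ≈ 0.521 m³/s

Swamee-Jain (Type II): Q = -0.965·√(gD⁵h_f/L)·ln[ε/(3.7D) + √(3.17ν²L/(gD³h_f))]
√(gD⁵h_f/L) = √(9.81·0.520⁵·3.82/390) = 0.06044
ε/(3.7D) = 1.25×10^-4; √(3.17ν²L/(gD³h_f)) = 7.52×10^-6
Q = -0.965·0.06044·ln(1.323×10^-4) = 0.5209 m³/s
Check: V = 2.45 m/s, Re = 2.60×10^6, f = 0.01668, h_f = 3.84 m ≈ 3.82 m ✓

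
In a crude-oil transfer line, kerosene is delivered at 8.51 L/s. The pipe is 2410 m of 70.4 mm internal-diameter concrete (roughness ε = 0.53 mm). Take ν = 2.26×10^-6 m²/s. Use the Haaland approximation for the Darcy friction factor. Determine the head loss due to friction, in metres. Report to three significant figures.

V = 4Q/(πD²) = 4·0.00851/(π·0.0704²) = 2.186 m/s
Re = VD/ν = 2.186·0.0704/2.26×10^-6 = 6.81×10^4 → turbulent
ε/D = 0.53/70.4 = 0.00753
Haaland: f = 0.03554
h_f = f(L/D)V²/(2g) = 0.03554·(2410/0.0704)·2.186²/(2·9.81) = 296.4 m

h_f ≈ 296 m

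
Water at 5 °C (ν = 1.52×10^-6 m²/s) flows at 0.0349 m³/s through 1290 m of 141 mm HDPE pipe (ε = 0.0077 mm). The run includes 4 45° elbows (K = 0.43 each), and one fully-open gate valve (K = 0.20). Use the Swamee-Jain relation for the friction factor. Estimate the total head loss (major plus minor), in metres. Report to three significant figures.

H_L ≈ 37.6 m

V = 4Q/(πD²) = 2.235 m/s; V²/2g = 0.2546 m
Re = 2.07×10^5, ε/D = 5.46×10^-5 → f = 0.01592 (Swamee-Jain)
Major: h_f = f(L/D)·V²/2g = 0.01592·9149·0.2546 = 37.08 m
Minor: ΣK = 1.92; h_m = ΣK·V²/2g = 0.4889 m
Total H_L = 37.08 + 0.4889 = 37.57 m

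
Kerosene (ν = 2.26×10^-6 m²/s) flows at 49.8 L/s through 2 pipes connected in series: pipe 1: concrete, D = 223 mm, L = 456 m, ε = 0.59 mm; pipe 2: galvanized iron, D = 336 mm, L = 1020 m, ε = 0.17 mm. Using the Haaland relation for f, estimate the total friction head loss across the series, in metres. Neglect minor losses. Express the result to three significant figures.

Pipe 1: V = 1.275 m/s, Re = 1.26×10^5, ε/D = 0.00265, f = 0.02633, h_1 = f(L/D)V²/2g = 4.462 m
Pipe 2: V = 0.5616 m/s, Re = 8.35×10^4, ε/D = 5.06×10^-4, f = 0.02058, h_2 = f(L/D)V²/2g = 1.004 m
Series → Q common, losses add: H = Σh = 5.467 m

H ≈ 5.47 m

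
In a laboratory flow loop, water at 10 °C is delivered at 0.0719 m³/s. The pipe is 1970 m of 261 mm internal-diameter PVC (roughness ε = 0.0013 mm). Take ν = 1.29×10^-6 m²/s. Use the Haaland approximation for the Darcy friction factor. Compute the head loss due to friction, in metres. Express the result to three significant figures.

h_f ≈ 10.2 m

V = 4Q/(πD²) = 4·0.0719/(π·0.261²) = 1.344 m/s
Re = VD/ν = 1.344·0.261/1.29×10^-6 = 2.72×10^5 → turbulent
ε/D = 0.0013/261 = 4.98×10^-6
Haaland: f = 0.01465
h_f = f(L/D)V²/(2g) = 0.01465·(1970/0.261)·1.344²/(2·9.81) = 10.18 m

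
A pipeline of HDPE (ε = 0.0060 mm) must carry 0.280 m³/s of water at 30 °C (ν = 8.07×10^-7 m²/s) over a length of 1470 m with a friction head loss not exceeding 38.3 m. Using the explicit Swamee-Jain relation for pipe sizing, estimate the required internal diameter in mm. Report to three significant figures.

D ≈ 312 mm

Swamee-Jain (Type III): D = 0.66·[ε^1.25·(LQ²/(gh_f))^4.75 + ν·Q^9.4·(L/(gh_f))^5.2]^0.04
LQ²/(gh_f) = 0.3067; L/(gh_f) = 3.912
Term 1 = ε^1.25·(…)^4.75 = 1.08×10^-9; Term 2 = ν·Q^9.4·(…)^5.2 = 6.18×10^-9
D = 0.66·(1.08×10^-9 + 6.18×10^-9)^0.04 = 0.3119 m = 312 mm
Check: V = 3.67 m/s, Re = 1.42×10^6, f = 0.01152, h_f = 37.2 m ≈ 38.3 m ✓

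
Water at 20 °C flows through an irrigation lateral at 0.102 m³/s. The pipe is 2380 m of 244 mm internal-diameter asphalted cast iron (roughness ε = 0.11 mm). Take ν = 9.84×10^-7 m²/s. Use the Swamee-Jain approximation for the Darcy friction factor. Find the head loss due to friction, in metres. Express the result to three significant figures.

V = 4Q/(πD²) = 4·0.102/(π·0.244²) = 2.181 m/s
Re = VD/ν = 2.181·0.244/9.84×10^-7 = 5.41×10^5 → turbulent
ε/D = 0.11/244 = 4.51×10^-4
Swamee-Jain: f = 0.01739
h_f = f(L/D)V²/(2g) = 0.01739·(2380/0.244)·2.181²/(2·9.81) = 41.14 m

h_f ≈ 41.1 m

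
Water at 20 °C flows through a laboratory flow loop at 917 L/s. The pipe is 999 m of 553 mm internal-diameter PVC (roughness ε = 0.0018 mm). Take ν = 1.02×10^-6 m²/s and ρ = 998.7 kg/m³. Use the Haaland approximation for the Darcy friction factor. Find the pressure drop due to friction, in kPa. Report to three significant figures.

Δp ≈ 136 kPa

V = 4Q/(πD²) = 4·0.917/(π·0.553²) = 3.818 m/s
Re = VD/ν = 3.818·0.553/1.02×10^-6 = 2.07×10^6 → turbulent
ε/D = 0.0018/553 = 3.25×10^-6
Haaland: f = 0.01038
h_f = f(L/D)V²/(2g) = 0.01038·(999/0.553)·3.818²/(2·9.81) = 13.93 m
Δp = ρg·h_f = 998.7·9.81·13.93 = 136.5 kPa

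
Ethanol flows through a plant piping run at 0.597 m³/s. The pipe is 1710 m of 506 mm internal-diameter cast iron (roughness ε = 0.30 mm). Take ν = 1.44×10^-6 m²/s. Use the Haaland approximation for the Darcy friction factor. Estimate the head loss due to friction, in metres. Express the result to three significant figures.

h_f ≈ 27.0 m

V = 4Q/(πD²) = 4·0.597/(π·0.506²) = 2.969 m/s
Re = VD/ν = 2.969·0.506/1.44×10^-6 = 1.04×10^6 → turbulent
ε/D = 0.30/506 = 5.93×10^-4
Haaland: f = 0.01776
h_f = f(L/D)V²/(2g) = 0.01776·(1710/0.506)·2.969²/(2·9.81) = 26.97 m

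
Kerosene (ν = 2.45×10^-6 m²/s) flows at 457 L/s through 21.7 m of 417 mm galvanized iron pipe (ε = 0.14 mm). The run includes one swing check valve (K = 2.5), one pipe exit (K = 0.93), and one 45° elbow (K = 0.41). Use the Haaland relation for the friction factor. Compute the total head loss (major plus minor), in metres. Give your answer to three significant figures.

H_L ≈ 2.68 m

V = 4Q/(πD²) = 3.346 m/s; V²/2g = 0.5707 m
Re = 5.70×10^5, ε/D = 3.36×10^-4 → f = 0.01631 (Haaland)
Major: h_f = f(L/D)·V²/2g = 0.01631·52.04·0.5707 = 0.4845 m
Minor: ΣK = 3.84; h_m = ΣK·V²/2g = 2.191 m
Total H_L = 0.4845 + 2.191 = 2.676 m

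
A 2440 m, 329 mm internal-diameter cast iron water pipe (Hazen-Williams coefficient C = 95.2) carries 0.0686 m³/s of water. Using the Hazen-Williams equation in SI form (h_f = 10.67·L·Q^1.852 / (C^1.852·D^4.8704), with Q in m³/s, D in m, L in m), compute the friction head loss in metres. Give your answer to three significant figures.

h_f ≈ 8.86 m

h_f = 10.67·2440·0.0686^1.852 / (95.2^1.852·0.329^4.8704) = 8.860 m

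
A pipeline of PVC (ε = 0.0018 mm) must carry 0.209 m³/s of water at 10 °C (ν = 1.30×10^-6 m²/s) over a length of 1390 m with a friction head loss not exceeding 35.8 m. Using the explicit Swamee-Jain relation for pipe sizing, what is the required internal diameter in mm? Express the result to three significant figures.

D ≈ 284 mm

Swamee-Jain (Type III): D = 0.66·[ε^1.25·(LQ²/(gh_f))^4.75 + ν·Q^9.4·(L/(gh_f))^5.2]^0.04
LQ²/(gh_f) = 0.1729; L/(gh_f) = 3.958
Term 1 = ε^1.25·(…)^4.75 = 1.58×10^-11; Term 2 = ν·Q^9.4·(…)^5.2 = 6.76×10^-10
D = 0.66·(1.58×10^-11 + 6.76×10^-10)^0.04 = 0.2839 m = 284 mm
Check: V = 3.30 m/s, Re = 7.21×10^5, f = 0.01240, h_f = 33.7 m ≈ 35.8 m ✓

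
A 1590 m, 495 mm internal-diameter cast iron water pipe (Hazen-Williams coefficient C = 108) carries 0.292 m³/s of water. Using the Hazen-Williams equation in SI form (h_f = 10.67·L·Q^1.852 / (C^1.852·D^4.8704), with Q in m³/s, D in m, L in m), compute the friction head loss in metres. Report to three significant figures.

h_f ≈ 9.14 m

h_f = 10.67·1590·0.292^1.852 / (108^1.852·0.495^4.8704) = 9.140 m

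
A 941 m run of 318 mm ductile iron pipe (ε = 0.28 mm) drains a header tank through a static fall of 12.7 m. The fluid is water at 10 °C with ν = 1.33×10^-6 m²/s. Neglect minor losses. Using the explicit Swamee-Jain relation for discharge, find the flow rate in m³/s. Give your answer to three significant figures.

Q ≈ 0.164 m³/s

Swamee-Jain (Type II): Q = -0.965·√(gD⁵h_f/L)·ln[ε/(3.7D) + √(3.17ν²L/(gD³h_f))]
√(gD⁵h_f/L) = √(9.81·0.318⁵·12.7/941) = 0.02075
ε/(3.7D) = 2.38×10^-4; √(3.17ν²L/(gD³h_f)) = 3.63×10^-5
Q = -0.965·0.02075·ln(2.743×10^-4) = 0.1642 m³/s
Check: V = 2.07 m/s, Re = 4.94×10^5, f = 0.01982, h_f = 12.8 m ≈ 12.7 m ✓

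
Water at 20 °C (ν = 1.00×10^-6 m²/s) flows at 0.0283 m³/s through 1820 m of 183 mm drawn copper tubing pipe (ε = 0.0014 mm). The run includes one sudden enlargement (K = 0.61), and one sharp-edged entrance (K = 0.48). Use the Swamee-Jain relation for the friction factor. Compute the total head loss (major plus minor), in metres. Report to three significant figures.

V = 4Q/(πD²) = 1.076 m/s; V²/2g = 0.05901 m
Re = 1.97×10^5, ε/D = 7.65×10^-6 → f = 0.01565 (Swamee-Jain)
Major: h_f = f(L/D)·V²/2g = 0.01565·9945·0.05901 = 9.183 m
Minor: ΣK = 1.09; h_m = ΣK·V²/2g = 0.06432 m
Total H_L = 9.183 + 0.06432 = 9.248 m

H_L ≈ 9.25 m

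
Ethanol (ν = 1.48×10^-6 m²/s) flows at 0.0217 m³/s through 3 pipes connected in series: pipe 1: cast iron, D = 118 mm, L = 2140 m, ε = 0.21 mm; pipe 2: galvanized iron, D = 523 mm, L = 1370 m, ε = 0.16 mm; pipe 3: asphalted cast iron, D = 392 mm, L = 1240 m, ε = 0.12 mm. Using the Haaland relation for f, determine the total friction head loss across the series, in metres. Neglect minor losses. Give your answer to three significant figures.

H ≈ 86.8 m

Pipe 1: V = 1.984 m/s, Re = 1.58×10^5, ε/D = 0.00178, f = 0.02381, h_1 = f(L/D)V²/2g = 86.67 m
Pipe 2: V = 0.1010 m/s, Re = 3.57×10^4, ε/D = 3.06×10^-4, f = 0.02314, h_2 = f(L/D)V²/2g = 0.03152 m
Pipe 3: V = 0.1798 m/s, Re = 4.76×10^4, ε/D = 3.06×10^-4, f = 0.02185, h_3 = f(L/D)V²/2g = 0.1139 m
Series → Q common, losses add: H = Σh = 86.82 m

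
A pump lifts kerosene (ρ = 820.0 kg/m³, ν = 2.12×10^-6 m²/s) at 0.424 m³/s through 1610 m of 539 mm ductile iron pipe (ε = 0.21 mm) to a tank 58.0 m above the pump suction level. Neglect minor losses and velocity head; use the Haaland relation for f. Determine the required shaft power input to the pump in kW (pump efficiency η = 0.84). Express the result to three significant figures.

V = 4Q/(πD²) = 1.858 m/s; Re = 4.72×10^5; ε/D = 3.90×10^-4; f = 0.01689
h_f = f(L/D)V²/2g = 8.877 m
Total head H = z + h_f = 58.0 + 8.877 = 66.88 m
P_hyd = ρgQH = 820.0·9.81·0.424·66.88 = 228.1 kW
P_shaft = P_hyd/η = 228.1/0.84 = 271.5 kW

P_shaft ≈ 272 kW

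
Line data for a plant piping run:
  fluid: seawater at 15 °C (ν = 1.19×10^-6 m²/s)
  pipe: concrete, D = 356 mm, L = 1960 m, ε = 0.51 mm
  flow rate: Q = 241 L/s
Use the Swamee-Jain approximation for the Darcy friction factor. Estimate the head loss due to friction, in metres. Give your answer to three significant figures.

V = 4Q/(πD²) = 4·0.241/(π·0.356²) = 2.421 m/s
Re = VD/ν = 2.421·0.356/1.19×10^-6 = 7.24×10^5 → turbulent
ε/D = 0.51/356 = 0.00143
Swamee-Jain: f = 0.02189
h_f = f(L/D)V²/(2g) = 0.02189·(1960/0.356)·2.421²/(2·9.81) = 36.02 m

h_f ≈ 36.0 m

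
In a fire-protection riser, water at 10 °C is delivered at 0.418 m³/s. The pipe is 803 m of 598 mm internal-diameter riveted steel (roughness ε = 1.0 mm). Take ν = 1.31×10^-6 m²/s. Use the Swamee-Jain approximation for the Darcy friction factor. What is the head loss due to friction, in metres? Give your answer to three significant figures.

h_f ≈ 3.45 m

V = 4Q/(πD²) = 4·0.418/(π·0.598²) = 1.488 m/s
Re = VD/ν = 1.488·0.598/1.31×10^-6 = 6.79×10^5 → turbulent
ε/D = 1.0/598 = 0.00167
Swamee-Jain: f = 0.02275
h_f = f(L/D)V²/(2g) = 0.02275·(803/0.598)·1.488²/(2·9.81) = 3.449 m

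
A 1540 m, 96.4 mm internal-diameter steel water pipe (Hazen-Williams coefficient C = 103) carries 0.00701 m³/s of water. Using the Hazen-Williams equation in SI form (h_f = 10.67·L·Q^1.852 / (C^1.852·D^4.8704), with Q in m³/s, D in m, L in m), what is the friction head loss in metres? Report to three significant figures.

h_f ≈ 27.9 m

h_f = 10.67·1540·0.00701^1.852 / (103^1.852·0.0964^4.8704) = 27.93 m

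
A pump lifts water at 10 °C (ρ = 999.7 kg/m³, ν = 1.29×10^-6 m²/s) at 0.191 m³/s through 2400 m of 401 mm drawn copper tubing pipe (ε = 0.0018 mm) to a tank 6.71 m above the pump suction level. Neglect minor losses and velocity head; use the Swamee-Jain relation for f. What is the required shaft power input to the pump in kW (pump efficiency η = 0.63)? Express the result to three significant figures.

P_shaft ≈ 47.6 kW

V = 4Q/(πD²) = 1.512 m/s; Re = 4.70×10^5; ε/D = 4.49×10^-6; f = 0.01331
h_f = f(L/D)V²/2g = 9.284 m
Total head H = z + h_f = 6.71 + 9.284 = 15.99 m
P_hyd = ρgQH = 999.7·9.81·0.191·15.99 = 29.96 kW
P_shaft = P_hyd/η = 29.96/0.63 = 47.55 kW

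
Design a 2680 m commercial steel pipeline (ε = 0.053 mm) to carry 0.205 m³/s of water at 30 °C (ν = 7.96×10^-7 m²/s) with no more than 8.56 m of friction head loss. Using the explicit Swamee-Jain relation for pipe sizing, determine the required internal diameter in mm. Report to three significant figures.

Swamee-Jain (Type III): D = 0.66·[ε^1.25·(LQ²/(gh_f))^4.75 + ν·Q^9.4·(L/(gh_f))^5.2]^0.04
LQ²/(gh_f) = 1.341; L/(gh_f) = 31.91
Term 1 = ε^1.25·(…)^4.75 = 1.82×10^-5; Term 2 = ν·Q^9.4·(…)^5.2 = 1.79×10^-5
D = 0.66·(1.82×10^-5 + 1.79×10^-5)^0.04 = 0.4384 m = 438 mm
Check: V = 1.36 m/s, Re = 7.48×10^5, f = 0.01414, h_f = 8.13 m ≈ 8.56 m ✓

D ≈ 438 mm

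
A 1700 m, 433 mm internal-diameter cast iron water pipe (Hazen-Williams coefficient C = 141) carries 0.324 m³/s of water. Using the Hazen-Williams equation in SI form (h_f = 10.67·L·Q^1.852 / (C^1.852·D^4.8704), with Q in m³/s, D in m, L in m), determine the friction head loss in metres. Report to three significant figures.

h_f = 10.67·1700·0.324^1.852 / (141^1.852·0.433^4.8704) = 13.88 m

h_f ≈ 13.9 m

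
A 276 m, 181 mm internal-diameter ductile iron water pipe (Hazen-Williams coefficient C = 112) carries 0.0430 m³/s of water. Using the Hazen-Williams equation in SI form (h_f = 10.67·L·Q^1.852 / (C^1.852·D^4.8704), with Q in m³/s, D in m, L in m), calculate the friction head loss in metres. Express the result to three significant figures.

h_f = 10.67·276·0.0430^1.852 / (112^1.852·0.181^4.8704) = 5.735 m

h_f ≈ 5.73 m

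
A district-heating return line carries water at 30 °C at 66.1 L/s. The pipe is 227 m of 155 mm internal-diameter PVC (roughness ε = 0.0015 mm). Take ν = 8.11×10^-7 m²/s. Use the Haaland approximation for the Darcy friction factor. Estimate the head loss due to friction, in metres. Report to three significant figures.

h_f ≈ 11.5 m

V = 4Q/(πD²) = 4·0.0661/(π·0.155²) = 3.503 m/s
Re = VD/ν = 3.503·0.155/8.11×10^-7 = 6.70×10^5 → turbulent
ε/D = 0.0015/155 = 9.68×10^-6
Haaland: f = 0.01254
h_f = f(L/D)V²/(2g) = 0.01254·(227/0.155)·3.503²/(2·9.81) = 11.49 m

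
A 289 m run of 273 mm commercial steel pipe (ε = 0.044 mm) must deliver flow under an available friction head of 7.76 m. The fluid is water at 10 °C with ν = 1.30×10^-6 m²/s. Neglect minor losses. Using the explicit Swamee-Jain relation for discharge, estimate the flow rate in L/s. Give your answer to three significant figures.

Q ≈ 183 L/s

Swamee-Jain (Type II): Q = -0.965·√(gD⁵h_f/L)·ln[ε/(3.7D) + √(3.17ν²L/(gD³h_f))]
√(gD⁵h_f/L) = √(9.81·0.273⁵·7.76/289) = 0.01999
ε/(3.7D) = 4.36×10^-5; √(3.17ν²L/(gD³h_f)) = 3.16×10^-5
Q = -0.965·0.01999·ln(7.518×10^-5) = 0.1831 m³/s
Check: V = 3.13 m/s, Re = 6.57×10^5, f = 0.01477, h_f = 7.80 m ≈ 7.76 m ✓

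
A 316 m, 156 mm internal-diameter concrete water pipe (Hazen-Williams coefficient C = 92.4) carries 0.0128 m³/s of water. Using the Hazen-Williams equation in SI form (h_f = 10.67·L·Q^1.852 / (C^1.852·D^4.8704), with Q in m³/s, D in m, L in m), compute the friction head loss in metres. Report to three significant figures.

h_f ≈ 2.05 m

h_f = 10.67·316·0.0128^1.852 / (92.4^1.852·0.156^4.8704) = 2.050 m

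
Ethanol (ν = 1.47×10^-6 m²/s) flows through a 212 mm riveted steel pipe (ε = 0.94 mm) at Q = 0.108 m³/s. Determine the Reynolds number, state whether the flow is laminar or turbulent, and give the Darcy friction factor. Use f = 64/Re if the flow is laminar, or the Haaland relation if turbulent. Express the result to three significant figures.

V = 4Q/(πD²) = 3.060 m/s
Re = VD/ν = 3.060·0.212/1.47×10^-6 = 4.41×10^5
Re > 4000 → turbulent; ε/D = 0.00443
Haaland: f = 0.02956

Re ≈ 4.41×10^5; turbulent; f ≈ 0.0296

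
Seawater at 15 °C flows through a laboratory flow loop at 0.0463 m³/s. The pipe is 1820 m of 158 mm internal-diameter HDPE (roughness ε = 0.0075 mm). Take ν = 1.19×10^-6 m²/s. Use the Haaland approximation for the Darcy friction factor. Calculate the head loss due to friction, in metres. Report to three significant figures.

V = 4Q/(πD²) = 4·0.0463/(π·0.158²) = 2.361 m/s
Re = VD/ν = 2.361·0.158/1.19×10^-6 = 3.14×10^5 → turbulent
ε/D = 0.0075/158 = 4.75×10^-5
Haaland: f = 0.01465
h_f = f(L/D)V²/(2g) = 0.01465·(1820/0.158)·2.361²/(2·9.81) = 47.97 m

h_f ≈ 48.0 m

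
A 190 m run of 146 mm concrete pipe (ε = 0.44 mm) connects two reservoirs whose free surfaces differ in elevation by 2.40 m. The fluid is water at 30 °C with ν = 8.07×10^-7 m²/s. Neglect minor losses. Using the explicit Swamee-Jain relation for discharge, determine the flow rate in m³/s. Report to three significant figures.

Swamee-Jain (Type II): Q = -0.965·√(gD⁵h_f/L)·ln[ε/(3.7D) + √(3.17ν²L/(gD³h_f))]
√(gD⁵h_f/L) = √(9.81·0.146⁵·2.40/190) = 0.002867
ε/(3.7D) = 8.15×10^-4; √(3.17ν²L/(gD³h_f)) = 7.32×10^-5
Q = -0.965·0.002867·ln(8.877×10^-4) = 0.01944 m³/s
Check: V = 1.16 m/s, Re = 2.10×10^5, f = 0.02701, h_f = 2.42 m ≈ 2.40 m ✓

Q ≈ 0.0194 m³/s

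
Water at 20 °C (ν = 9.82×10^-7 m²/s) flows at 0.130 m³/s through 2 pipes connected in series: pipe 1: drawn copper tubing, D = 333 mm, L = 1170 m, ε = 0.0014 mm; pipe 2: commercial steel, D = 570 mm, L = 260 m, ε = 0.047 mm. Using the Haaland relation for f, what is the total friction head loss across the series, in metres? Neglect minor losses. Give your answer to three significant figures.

Pipe 1: V = 1.493 m/s, Re = 5.06×10^5, ε/D = 4.20×10^-6, f = 0.01308, h_1 = f(L/D)V²/2g = 5.219 m
Pipe 2: V = 0.5095 m/s, Re = 2.96×10^5, ε/D = 8.25×10^-5, f = 0.01511, h_2 = f(L/D)V²/2g = 0.09115 m
Series → Q common, losses add: H = Σh = 5.310 m

H ≈ 5.31 m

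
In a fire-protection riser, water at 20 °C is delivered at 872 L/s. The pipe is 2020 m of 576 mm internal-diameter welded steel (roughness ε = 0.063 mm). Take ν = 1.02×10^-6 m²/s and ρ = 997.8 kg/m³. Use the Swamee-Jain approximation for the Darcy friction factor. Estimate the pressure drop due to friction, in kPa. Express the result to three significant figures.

Δp ≈ 256 kPa

V = 4Q/(πD²) = 4·0.872/(π·0.576²) = 3.346 m/s
Re = VD/ν = 3.346·0.576/1.02×10^-6 = 1.89×10^6 → turbulent
ε/D = 0.063/576 = 1.09×10^-4
Swamee-Jain: f = 0.01308
h_f = f(L/D)V²/(2g) = 0.01308·(2020/0.576)·3.346²/(2·9.81) = 26.18 m
Δp = ρg·h_f = 997.8·9.81·26.18 = 256.2 kPa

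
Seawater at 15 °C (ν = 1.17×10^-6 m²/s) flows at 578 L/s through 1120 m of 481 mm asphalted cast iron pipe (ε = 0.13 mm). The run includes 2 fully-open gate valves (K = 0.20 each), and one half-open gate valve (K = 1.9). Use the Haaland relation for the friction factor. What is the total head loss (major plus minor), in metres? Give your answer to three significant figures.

V = 4Q/(πD²) = 3.181 m/s; V²/2g = 0.5157 m
Re = 1.31×10^6, ε/D = 2.70×10^-4 → f = 0.01517 (Haaland)
Major: h_f = f(L/D)·V²/2g = 0.01517·2328·0.5157 = 18.22 m
Minor: ΣK = 2.30; h_m = ΣK·V²/2g = 1.186 m
Total H_L = 18.22 + 1.186 = 19.41 m

H_L ≈ 19.4 m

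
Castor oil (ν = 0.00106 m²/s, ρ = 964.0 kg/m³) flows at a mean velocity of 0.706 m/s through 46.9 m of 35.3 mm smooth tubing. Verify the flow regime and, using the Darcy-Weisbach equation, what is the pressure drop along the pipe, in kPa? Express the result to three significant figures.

Re = VD/ν = 0.706·0.03530/0.00106 = 23.5 → laminar (Re < 2300)
f = 64/Re = 2.722
h_f = f(L/D)V²/(2g) = 2.722·(46.9/0.03530)·0.706²/(2·9.81) = 91.88 m
Δp = ρg·h_f = 964.0·9.81·91.88 = 868.9 kPa

Δp ≈ 869 kPa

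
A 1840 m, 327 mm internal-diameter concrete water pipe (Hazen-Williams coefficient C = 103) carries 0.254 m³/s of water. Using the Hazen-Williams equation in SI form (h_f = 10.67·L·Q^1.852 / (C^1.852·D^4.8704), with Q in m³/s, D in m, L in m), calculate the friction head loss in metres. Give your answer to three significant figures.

h_f ≈ 67.2 m

h_f = 10.67·1840·0.254^1.852 / (103^1.852·0.327^4.8704) = 67.19 m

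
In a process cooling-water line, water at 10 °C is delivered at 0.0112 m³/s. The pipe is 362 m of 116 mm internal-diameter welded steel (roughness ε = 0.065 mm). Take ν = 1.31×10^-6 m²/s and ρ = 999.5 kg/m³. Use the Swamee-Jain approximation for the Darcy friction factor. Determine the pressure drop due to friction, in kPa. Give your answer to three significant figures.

Δp ≈ 36.5 kPa

V = 4Q/(πD²) = 4·0.0112/(π·0.116²) = 1.060 m/s
Re = VD/ν = 1.060·0.116/1.31×10^-6 = 9.38×10^4 → turbulent
ε/D = 0.065/116 = 5.60×10^-4
Swamee-Jain: f = 0.02084
h_f = f(L/D)V²/(2g) = 0.02084·(362/0.116)·1.060²/(2·9.81) = 3.722 m
Δp = ρg·h_f = 999.5·9.81·3.722 = 36.50 kPa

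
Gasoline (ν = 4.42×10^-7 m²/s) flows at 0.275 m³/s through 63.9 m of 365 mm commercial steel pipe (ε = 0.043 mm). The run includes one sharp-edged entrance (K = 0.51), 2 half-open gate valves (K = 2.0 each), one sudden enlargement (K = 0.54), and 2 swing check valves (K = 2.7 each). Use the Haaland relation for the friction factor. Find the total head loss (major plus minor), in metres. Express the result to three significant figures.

H_L ≈ 4.48 m

V = 4Q/(πD²) = 2.628 m/s; V²/2g = 0.3521 m
Re = 2.17×10^6, ε/D = 1.18×10^-4 → f = 0.01299 (Haaland)
Major: h_f = f(L/D)·V²/2g = 0.01299·175.1·0.3521 = 0.8008 m
Minor: ΣK = 10.5; h_m = ΣK·V²/2g = 3.679 m
Total H_L = 0.8008 + 3.679 = 4.480 m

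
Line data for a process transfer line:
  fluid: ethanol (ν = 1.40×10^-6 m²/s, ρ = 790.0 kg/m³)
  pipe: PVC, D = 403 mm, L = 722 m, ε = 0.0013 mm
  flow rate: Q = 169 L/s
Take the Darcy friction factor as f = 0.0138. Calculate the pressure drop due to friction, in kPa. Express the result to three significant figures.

Δp ≈ 17.1 kPa

V = 4Q/(πD²) = 4·0.169/(π·0.403²) = 1.325 m/s
h_f = f(L/D)V²/(2g) = 0.01380·(722/0.403)·1.325²/(2·9.81) = 2.212 m
Δp = ρg·h_f = 790.0·9.81·2.212 = 17.14 kPa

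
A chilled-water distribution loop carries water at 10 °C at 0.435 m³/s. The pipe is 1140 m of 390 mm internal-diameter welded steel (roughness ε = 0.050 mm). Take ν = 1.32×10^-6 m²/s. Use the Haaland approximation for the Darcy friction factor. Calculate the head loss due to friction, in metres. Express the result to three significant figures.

h_f ≈ 27.0 m

V = 4Q/(πD²) = 4·0.435/(π·0.390²) = 3.641 m/s
Re = VD/ν = 3.641·0.390/1.32×10^-6 = 1.08×10^6 → turbulent
ε/D = 0.050/390 = 1.28×10^-4
Haaland: f = 0.01365
h_f = f(L/D)V²/(2g) = 0.01365·(1140/0.390)·3.641²/(2·9.81) = 26.98 m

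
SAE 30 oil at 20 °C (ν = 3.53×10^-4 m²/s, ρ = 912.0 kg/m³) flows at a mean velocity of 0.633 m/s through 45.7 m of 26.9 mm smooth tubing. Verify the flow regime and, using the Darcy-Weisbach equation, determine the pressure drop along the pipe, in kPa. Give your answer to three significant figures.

Δp ≈ 412 kPa

Re = VD/ν = 0.633·0.02690/3.53×10^-4 = 48.2 → laminar (Re < 2300)
f = 64/Re = 1.327
h_f = f(L/D)V²/(2g) = 1.327·(45.7/0.02690)·0.633²/(2·9.81) = 46.03 m
Δp = ρg·h_f = 912.0·9.81·46.03 = 411.8 kPa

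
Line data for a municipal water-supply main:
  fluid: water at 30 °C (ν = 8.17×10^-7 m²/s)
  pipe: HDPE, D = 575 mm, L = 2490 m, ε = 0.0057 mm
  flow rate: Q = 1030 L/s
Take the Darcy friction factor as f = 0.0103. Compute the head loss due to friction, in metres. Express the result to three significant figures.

V = 4Q/(πD²) = 4·1.03/(π·0.575²) = 3.967 m/s
h_f = f(L/D)V²/(2g) = 0.01030·(2490/0.575)·3.967²/(2·9.81) = 35.77 m

h_f ≈ 35.8 m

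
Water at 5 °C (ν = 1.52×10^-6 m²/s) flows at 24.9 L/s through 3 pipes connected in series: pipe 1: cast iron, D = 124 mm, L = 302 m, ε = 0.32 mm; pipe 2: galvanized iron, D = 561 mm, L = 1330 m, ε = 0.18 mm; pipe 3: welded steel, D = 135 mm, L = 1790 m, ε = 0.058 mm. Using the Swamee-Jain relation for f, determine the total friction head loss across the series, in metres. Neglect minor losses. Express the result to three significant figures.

Pipe 1: V = 2.062 m/s, Re = 1.68×10^5, ε/D = 0.00258, f = 0.02617, h_1 = f(L/D)V²/2g = 13.81 m
Pipe 2: V = 0.1007 m/s, Re = 3.72×10^4, ε/D = 3.21×10^-4, f = 0.02329, h_2 = f(L/D)V²/2g = 0.02855 m
Pipe 3: V = 1.740 m/s, Re = 1.55×10^5, ε/D = 4.30×10^-4, f = 0.01906, h_3 = f(L/D)V²/2g = 38.97 m
Series → Q common, losses add: H = Σh = 52.81 m

H ≈ 52.8 m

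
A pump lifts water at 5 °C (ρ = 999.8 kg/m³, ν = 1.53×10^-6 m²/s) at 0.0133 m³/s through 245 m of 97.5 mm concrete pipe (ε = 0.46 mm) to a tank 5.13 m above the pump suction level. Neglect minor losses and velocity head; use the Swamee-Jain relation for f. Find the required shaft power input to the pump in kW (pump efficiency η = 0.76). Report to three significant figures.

V = 4Q/(πD²) = 1.781 m/s; Re = 1.14×10^5; ε/D = 0.00472; f = 0.03094
h_f = f(L/D)V²/2g = 12.57 m
Total head H = z + h_f = 5.13 + 12.57 = 17.70 m
P_hyd = ρgQH = 999.8·9.81·0.0133·17.70 = 2.310 kW
P_shaft = P_hyd/η = 2.310/0.76 = 3.039 kW

P_shaft ≈ 3.04 kW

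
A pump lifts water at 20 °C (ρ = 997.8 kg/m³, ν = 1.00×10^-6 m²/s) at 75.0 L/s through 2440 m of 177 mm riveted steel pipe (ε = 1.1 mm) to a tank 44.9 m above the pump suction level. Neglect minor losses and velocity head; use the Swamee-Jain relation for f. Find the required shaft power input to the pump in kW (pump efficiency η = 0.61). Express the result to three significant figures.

V = 4Q/(πD²) = 3.048 m/s; Re = 5.40×10^5; ε/D = 0.00621; f = 0.03271
h_f = f(L/D)V²/2g = 213.5 m
Total head H = z + h_f = 44.9 + 213.5 = 258.4 m
P_hyd = ρgQH = 997.8·9.81·0.0750·258.4 = 189.7 kW
P_shaft = P_hyd/η = 189.7/0.61 = 311.0 kW

P_shaft ≈ 311 kW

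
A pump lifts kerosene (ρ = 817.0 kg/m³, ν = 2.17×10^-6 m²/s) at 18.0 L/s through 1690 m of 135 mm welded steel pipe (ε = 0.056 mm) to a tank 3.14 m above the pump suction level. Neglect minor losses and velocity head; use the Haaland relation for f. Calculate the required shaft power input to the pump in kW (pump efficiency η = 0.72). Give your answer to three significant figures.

P_shaft ≈ 4.76 kW

V = 4Q/(πD²) = 1.258 m/s; Re = 7.82×10^4; ε/D = 4.15×10^-4; f = 0.02042
h_f = f(L/D)V²/2g = 20.60 m
Total head H = z + h_f = 3.14 + 20.60 = 23.74 m
P_hyd = ρgQH = 817.0·9.81·0.0180·23.74 = 3.425 kW
P_shaft = P_hyd/η = 3.425/0.72 = 4.757 kW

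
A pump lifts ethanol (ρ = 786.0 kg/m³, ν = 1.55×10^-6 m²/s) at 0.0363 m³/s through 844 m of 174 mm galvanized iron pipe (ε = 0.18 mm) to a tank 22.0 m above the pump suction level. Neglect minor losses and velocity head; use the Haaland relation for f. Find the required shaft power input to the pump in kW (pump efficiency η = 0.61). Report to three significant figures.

P_shaft ≈ 15.7 kW

V = 4Q/(πD²) = 1.527 m/s; Re = 1.71×10^5; ε/D = 0.00103; f = 0.02123
h_f = f(L/D)V²/2g = 12.23 m
Total head H = z + h_f = 22.0 + 12.23 = 34.23 m
P_hyd = ρgQH = 786.0·9.81·0.0363·34.23 = 9.582 kW
P_shaft = P_hyd/η = 9.582/0.61 = 15.71 kW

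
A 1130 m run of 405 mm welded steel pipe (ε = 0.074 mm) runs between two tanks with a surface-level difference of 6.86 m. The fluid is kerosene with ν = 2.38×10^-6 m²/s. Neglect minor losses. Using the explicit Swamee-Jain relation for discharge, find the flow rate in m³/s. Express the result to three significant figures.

Q ≈ 0.223 m³/s

Swamee-Jain (Type II): Q = -0.965·√(gD⁵h_f/L)·ln[ε/(3.7D) + √(3.17ν²L/(gD³h_f))]
√(gD⁵h_f/L) = √(9.81·0.405⁵·6.86/1130) = 0.02547
ε/(3.7D) = 4.94×10^-5; √(3.17ν²L/(gD³h_f)) = 6.74×10^-5
Q = -0.965·0.02547·ln(1.168×10^-4) = 0.2226 m³/s
Check: V = 1.73 m/s, Re = 2.94×10^5, f = 0.01621, h_f = 6.88 m ≈ 6.86 m ✓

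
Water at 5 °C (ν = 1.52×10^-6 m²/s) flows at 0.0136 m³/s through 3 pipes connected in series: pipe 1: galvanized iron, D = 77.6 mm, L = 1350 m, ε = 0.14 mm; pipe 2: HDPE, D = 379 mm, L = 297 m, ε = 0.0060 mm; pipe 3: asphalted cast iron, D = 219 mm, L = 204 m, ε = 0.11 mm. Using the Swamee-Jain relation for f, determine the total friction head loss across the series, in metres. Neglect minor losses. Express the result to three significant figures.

Pipe 1: V = 2.876 m/s, Re = 1.47×10^5, ε/D = 0.00180, f = 0.02426, h_1 = f(L/D)V²/2g = 177.9 m
Pipe 2: V = 0.1206 m/s, Re = 3.01×10^4, ε/D = 1.58×10^-5, f = 0.02341, h_2 = f(L/D)V²/2g = 0.01359 m
Pipe 3: V = 0.3610 m/s, Re = 5.20×10^4, ε/D = 5.02×10^-4, f = 0.02248, h_3 = f(L/D)V²/2g = 0.1391 m
Series → Q common, losses add: H = Σh = 178.0 m

H ≈ 178 m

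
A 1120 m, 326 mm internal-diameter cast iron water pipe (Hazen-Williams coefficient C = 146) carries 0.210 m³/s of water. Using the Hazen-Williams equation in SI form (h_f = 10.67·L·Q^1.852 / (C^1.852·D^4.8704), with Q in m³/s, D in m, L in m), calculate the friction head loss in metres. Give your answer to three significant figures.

h_f ≈ 15.3 m

h_f = 10.67·1120·0.210^1.852 / (146^1.852·0.326^4.8704) = 15.30 m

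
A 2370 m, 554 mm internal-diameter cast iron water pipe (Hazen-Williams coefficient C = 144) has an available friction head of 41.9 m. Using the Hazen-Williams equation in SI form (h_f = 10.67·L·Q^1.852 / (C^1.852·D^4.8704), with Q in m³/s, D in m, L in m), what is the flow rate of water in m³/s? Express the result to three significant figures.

Q ≈ 0.960 m³/s

Rearranging: Q = [h_f·C^1.852·D^4.8704 / (10.67·L)]^(1/1.852)
Q = [41.9·144^1.852·0.554^4.8704 / (10.67·2370)]^0.540 = 0.9603 m³/s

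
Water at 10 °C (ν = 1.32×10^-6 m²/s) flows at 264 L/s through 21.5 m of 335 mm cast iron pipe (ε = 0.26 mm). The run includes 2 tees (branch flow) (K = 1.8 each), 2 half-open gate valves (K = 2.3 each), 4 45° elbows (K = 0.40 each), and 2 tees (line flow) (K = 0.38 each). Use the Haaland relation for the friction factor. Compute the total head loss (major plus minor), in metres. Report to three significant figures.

V = 4Q/(πD²) = 2.995 m/s; V²/2g = 0.4572 m
Re = 7.60×10^5, ε/D = 7.76×10^-4 → f = 0.01893 (Haaland)
Major: h_f = f(L/D)·V²/2g = 0.01893·64.18·0.4572 = 0.5556 m
Minor: ΣK = 10.6; h_m = ΣK·V²/2g = 4.829 m
Total H_L = 0.5556 + 4.829 = 5.384 m

H_L ≈ 5.38 m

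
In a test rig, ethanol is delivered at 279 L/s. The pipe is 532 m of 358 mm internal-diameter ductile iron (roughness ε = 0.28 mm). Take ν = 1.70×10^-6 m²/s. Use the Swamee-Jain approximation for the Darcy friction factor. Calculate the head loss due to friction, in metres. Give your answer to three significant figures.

V = 4Q/(πD²) = 4·0.279/(π·0.358²) = 2.772 m/s
Re = VD/ν = 2.772·0.358/1.70×10^-6 = 5.84×10^5 → turbulent
ε/D = 0.28/358 = 7.82×10^-4
Swamee-Jain: f = 0.01924
h_f = f(L/D)V²/(2g) = 0.01924·(532/0.358)·2.772²/(2·9.81) = 11.20 m

h_f ≈ 11.2 m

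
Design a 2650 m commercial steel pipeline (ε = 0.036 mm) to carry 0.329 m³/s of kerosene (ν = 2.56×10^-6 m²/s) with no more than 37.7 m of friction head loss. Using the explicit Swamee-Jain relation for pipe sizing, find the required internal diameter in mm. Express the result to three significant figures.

D ≈ 396 mm

Swamee-Jain (Type III): D = 0.66·[ε^1.25·(LQ²/(gh_f))^4.75 + ν·Q^9.4·(L/(gh_f))^5.2]^0.04
LQ²/(gh_f) = 0.7756; L/(gh_f) = 7.165
Term 1 = ε^1.25·(…)^4.75 = 8.34×10^-7; Term 2 = ν·Q^9.4·(…)^5.2 = 2.08×10^-6
D = 0.66·(8.34×10^-7 + 2.08×10^-6)^0.04 = 0.3964 m = 396 mm
Check: V = 2.67 m/s, Re = 4.13×10^5, f = 0.01470, h_f = 35.6 m ≈ 37.7 m ✓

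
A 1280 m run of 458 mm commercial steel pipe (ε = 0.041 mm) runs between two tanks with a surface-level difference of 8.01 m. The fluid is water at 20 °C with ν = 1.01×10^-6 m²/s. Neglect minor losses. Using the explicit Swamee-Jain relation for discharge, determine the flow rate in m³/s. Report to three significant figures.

Swamee-Jain (Type II): Q = -0.965·√(gD⁵h_f/L)·ln[ε/(3.7D) + √(3.17ν²L/(gD³h_f))]
√(gD⁵h_f/L) = √(9.81·0.458⁵·8.01/1280) = 0.03517
ε/(3.7D) = 2.42×10^-5; √(3.17ν²L/(gD³h_f)) = 2.34×10^-5
Q = -0.965·0.03517·ln(4.761×10^-5) = 0.3378 m³/s
Check: V = 2.05 m/s, Re = 9.30×10^5, f = 0.01344, h_f = 8.05 m ≈ 8.01 m ✓

Q ≈ 0.338 m³/s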